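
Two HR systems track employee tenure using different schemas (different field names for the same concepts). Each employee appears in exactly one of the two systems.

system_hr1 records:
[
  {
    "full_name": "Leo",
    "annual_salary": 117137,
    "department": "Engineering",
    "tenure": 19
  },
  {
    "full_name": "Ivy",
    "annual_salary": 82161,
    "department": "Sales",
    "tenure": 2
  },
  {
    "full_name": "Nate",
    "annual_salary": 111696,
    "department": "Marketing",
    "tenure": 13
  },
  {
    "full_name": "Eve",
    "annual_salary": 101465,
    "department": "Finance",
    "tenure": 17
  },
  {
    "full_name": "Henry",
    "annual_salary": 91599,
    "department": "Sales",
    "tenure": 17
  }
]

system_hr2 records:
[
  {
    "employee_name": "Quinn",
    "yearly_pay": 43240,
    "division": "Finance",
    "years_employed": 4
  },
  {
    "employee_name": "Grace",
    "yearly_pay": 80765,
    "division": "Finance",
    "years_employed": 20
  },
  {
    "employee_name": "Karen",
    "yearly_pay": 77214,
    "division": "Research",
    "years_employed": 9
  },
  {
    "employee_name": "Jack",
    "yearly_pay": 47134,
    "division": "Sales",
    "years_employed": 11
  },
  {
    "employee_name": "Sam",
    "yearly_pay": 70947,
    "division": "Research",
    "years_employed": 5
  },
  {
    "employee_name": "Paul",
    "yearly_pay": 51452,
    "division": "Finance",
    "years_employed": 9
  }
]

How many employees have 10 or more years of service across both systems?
6

Reconcile schemas: "tenure" (system_hr1) = "years_employed" (system_hr2) = years of service

From system_hr1: 4 employees with >= 10 years
From system_hr2: 2 employees with >= 10 years

Total: 4 + 2 = 6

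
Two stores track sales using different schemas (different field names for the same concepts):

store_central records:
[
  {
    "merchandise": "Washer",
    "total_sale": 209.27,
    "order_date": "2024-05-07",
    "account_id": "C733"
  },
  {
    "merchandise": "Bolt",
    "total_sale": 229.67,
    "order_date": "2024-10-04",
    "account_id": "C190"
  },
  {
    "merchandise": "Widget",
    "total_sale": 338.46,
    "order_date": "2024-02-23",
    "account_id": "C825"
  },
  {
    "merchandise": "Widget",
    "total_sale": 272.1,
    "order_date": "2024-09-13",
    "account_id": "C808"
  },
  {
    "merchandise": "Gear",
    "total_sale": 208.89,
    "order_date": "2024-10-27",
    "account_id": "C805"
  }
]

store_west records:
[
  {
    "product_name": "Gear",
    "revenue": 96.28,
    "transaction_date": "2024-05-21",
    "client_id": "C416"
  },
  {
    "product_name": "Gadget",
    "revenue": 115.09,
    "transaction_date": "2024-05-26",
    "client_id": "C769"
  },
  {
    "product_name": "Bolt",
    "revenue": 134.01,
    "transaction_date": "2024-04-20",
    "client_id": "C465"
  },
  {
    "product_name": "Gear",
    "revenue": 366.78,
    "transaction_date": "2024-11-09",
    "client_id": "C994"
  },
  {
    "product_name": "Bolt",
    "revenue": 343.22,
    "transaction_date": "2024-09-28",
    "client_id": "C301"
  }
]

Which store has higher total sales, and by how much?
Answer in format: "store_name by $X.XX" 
store_central by $203.01

Schema mapping: "total_sale" (store_central) = "revenue" (store_west) = sale amount

Total for store_central: 1258.39
Total for store_west: 1055.38

Difference: |1258.39 - 1055.38| = 203.01
store_central has higher sales by $203.01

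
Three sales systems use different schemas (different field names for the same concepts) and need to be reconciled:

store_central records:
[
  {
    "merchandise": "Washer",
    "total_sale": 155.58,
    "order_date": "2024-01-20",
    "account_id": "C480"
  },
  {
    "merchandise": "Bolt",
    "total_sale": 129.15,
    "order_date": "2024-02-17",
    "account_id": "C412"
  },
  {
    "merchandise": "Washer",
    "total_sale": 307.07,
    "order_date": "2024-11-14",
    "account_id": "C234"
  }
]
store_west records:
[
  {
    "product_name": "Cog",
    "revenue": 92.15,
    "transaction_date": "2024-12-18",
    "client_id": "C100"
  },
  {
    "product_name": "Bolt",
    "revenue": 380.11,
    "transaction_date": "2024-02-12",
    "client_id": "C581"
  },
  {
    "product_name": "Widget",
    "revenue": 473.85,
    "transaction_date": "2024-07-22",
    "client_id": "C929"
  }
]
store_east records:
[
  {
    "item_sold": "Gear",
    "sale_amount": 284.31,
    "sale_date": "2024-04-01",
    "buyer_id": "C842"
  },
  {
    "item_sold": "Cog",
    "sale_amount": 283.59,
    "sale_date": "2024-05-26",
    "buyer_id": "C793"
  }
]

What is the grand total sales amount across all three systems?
2105.81

Schema reconciliation - all amount fields map to sale amount:

store_central (total_sale): 591.8
store_west (revenue): 946.11
store_east (sale_amount): 567.9

Grand total: 2105.81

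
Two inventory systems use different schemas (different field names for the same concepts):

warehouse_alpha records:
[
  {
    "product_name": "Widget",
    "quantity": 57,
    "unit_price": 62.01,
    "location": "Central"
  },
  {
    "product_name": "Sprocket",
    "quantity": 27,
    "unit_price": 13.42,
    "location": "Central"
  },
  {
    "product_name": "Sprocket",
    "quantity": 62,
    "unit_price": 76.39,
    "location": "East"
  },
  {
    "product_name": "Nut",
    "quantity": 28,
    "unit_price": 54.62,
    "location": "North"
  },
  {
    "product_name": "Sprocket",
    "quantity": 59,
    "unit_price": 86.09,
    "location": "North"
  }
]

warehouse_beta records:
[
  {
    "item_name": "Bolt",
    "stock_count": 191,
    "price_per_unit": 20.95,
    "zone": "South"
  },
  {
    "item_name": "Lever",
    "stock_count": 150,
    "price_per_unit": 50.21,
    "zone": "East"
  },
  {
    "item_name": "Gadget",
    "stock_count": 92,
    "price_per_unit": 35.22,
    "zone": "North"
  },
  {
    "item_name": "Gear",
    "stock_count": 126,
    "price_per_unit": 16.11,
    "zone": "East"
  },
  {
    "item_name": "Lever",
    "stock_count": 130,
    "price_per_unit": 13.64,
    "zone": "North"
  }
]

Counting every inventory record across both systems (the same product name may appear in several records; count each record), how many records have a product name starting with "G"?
2

Schema mapping: "product_name" (warehouse_alpha) = "item_name" (warehouse_beta) = product name

Records with product name starting with "G" in warehouse_alpha: 0
Records with product name starting with "G" in warehouse_beta: 2

Total: 0 + 2 = 2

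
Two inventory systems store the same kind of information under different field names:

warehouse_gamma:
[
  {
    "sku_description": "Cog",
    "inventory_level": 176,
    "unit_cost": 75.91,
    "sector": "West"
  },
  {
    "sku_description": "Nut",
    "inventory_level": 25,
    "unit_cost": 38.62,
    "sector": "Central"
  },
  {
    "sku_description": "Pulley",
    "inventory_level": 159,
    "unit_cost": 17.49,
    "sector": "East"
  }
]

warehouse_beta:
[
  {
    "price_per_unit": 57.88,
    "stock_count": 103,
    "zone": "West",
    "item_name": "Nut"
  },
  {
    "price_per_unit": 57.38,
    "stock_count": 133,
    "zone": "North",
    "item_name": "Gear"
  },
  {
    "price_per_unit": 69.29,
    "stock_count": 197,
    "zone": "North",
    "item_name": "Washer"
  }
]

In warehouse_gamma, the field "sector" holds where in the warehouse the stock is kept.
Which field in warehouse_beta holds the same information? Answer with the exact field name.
zone

In warehouse_gamma, "sector" holds where in the warehouse the stock is kept.
The fields in warehouse_beta are: "price_per_unit", "stock_count", "zone", "item_name".
"zone" is the match: the name refers to the same concept and its values are area labels (e.g. 'North', 'West').
The other fields ("price_per_unit", "stock_count", "item_name") hold different kinds of data.

So "sector" in warehouse_gamma corresponds to "zone" in warehouse_beta.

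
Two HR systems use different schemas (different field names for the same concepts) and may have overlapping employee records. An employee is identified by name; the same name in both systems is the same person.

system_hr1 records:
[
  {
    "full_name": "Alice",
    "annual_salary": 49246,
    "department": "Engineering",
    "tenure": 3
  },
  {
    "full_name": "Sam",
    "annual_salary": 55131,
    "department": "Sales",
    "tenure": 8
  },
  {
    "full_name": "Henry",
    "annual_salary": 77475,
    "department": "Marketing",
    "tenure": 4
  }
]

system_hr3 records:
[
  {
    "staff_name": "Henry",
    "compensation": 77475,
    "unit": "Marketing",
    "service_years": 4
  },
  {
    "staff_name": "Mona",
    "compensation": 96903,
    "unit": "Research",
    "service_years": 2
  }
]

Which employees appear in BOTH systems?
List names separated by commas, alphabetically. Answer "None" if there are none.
Henry

Schema mapping: "full_name" (system_hr1) = "staff_name" (system_hr3) = employee name

Names in system_hr1: ['Alice', 'Henry', 'Sam']
Names in system_hr3: ['Henry', 'Mona']

Intersection: ['Henry']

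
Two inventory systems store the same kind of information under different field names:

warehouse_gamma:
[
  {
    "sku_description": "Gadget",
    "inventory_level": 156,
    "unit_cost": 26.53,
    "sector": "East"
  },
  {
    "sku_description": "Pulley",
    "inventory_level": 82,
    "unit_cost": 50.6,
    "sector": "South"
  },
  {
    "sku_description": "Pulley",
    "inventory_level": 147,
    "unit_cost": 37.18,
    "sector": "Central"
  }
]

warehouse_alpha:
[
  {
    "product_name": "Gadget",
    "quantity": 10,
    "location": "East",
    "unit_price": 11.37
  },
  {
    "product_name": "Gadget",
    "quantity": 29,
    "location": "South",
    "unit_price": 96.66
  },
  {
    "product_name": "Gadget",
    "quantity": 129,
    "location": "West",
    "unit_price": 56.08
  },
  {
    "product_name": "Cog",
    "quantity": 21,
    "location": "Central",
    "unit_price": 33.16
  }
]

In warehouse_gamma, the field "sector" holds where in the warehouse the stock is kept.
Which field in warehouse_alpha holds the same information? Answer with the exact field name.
location

In warehouse_gamma, "sector" holds where in the warehouse the stock is kept.
The fields in warehouse_alpha are: "product_name", "quantity", "location", "unit_price".
"location" is the match: the name refers to the same concept and its values are area labels (e.g. 'Central', 'East').
The other fields ("product_name", "quantity", "unit_price") hold different kinds of data.

So "sector" in warehouse_gamma corresponds to "location" in warehouse_alpha.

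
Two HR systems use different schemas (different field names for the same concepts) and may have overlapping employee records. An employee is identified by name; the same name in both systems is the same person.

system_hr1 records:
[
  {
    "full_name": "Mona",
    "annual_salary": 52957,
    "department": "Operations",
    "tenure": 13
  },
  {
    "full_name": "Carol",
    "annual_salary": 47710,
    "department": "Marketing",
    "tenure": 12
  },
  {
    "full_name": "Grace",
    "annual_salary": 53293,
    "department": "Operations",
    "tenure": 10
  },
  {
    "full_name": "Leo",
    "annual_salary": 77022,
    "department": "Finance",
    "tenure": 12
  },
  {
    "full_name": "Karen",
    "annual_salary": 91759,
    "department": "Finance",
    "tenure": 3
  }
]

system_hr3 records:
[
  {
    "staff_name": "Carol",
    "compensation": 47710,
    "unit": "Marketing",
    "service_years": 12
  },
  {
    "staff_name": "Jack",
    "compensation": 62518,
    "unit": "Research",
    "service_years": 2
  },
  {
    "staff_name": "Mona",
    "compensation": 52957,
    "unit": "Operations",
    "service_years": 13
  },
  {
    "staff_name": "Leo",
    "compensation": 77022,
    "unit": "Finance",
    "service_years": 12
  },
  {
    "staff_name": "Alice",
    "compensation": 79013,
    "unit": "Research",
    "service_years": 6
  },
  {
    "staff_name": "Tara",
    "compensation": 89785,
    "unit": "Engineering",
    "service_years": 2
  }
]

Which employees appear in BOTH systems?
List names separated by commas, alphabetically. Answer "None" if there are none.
Carol, Leo, Mona

Schema mapping: "full_name" (system_hr1) = "staff_name" (system_hr3) = employee name

Names in system_hr1: ['Carol', 'Grace', 'Karen', 'Leo', 'Mona']
Names in system_hr3: ['Alice', 'Carol', 'Jack', 'Leo', 'Mona', 'Tara']

Intersection: ['Carol', 'Leo', 'Mona']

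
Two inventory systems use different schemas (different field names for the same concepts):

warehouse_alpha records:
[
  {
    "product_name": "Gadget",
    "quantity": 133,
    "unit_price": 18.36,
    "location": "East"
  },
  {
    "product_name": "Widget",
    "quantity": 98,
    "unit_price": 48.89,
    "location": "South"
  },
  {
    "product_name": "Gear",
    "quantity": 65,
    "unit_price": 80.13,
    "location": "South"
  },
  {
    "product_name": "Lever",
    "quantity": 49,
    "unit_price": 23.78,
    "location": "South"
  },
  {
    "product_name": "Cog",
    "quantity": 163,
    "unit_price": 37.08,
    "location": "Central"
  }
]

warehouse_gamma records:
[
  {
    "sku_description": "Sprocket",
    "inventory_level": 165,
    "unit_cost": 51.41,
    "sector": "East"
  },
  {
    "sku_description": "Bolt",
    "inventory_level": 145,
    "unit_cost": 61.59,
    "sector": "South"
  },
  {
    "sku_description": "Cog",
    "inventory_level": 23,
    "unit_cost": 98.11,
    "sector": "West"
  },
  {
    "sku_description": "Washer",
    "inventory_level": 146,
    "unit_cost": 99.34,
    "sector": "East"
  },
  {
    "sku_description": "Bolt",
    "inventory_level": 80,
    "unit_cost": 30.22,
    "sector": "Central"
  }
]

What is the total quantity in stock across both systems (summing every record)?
1067

To reconcile these schemas, identify the field holding the quantity in stock in each system:
1. In warehouse_alpha it is "quantity"
2. In warehouse_gamma it is "inventory_level"

From warehouse_alpha: 133 + 98 + 65 + 49 + 163 = 508
From warehouse_gamma: 165 + 145 + 23 + 146 + 80 = 559

Total: 508 + 559 = 1067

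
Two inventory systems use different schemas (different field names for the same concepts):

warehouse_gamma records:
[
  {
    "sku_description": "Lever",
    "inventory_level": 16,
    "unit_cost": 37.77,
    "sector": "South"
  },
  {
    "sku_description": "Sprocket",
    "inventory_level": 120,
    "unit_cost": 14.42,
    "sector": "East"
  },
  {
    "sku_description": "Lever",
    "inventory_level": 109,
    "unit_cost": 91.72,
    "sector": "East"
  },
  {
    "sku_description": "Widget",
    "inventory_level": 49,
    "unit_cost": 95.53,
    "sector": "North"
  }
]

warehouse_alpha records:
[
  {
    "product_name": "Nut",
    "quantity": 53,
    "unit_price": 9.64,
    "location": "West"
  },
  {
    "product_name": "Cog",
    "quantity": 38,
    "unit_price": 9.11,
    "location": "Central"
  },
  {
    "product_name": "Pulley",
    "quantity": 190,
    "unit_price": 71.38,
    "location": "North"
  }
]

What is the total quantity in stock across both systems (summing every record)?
575

To reconcile these schemas, identify the field holding the quantity in stock in each system:
1. In warehouse_gamma it is "inventory_level"
2. In warehouse_alpha it is "quantity"

From warehouse_gamma: 16 + 120 + 109 + 49 = 294
From warehouse_alpha: 53 + 38 + 190 = 281

Total: 294 + 281 = 575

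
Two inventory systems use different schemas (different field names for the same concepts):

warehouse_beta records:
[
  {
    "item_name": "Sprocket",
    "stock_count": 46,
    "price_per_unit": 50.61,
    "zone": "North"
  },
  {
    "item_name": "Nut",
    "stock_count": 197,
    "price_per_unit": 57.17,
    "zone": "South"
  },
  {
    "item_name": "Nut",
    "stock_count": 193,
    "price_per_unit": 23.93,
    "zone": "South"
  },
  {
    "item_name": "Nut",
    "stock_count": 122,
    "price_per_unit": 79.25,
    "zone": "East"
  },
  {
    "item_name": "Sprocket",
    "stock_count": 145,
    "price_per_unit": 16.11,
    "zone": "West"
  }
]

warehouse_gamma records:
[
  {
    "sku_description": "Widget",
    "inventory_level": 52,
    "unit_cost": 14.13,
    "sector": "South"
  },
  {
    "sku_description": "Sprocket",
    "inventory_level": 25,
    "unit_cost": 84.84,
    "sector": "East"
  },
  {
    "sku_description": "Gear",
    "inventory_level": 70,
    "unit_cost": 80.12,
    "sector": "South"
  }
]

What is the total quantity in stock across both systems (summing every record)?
850

To reconcile these schemas, identify the field holding the quantity in stock in each system:
1. In warehouse_beta it is "stock_count"
2. In warehouse_gamma it is "inventory_level"

From warehouse_beta: 46 + 197 + 193 + 122 + 145 = 703
From warehouse_gamma: 52 + 25 + 70 = 147

Total: 703 + 147 = 850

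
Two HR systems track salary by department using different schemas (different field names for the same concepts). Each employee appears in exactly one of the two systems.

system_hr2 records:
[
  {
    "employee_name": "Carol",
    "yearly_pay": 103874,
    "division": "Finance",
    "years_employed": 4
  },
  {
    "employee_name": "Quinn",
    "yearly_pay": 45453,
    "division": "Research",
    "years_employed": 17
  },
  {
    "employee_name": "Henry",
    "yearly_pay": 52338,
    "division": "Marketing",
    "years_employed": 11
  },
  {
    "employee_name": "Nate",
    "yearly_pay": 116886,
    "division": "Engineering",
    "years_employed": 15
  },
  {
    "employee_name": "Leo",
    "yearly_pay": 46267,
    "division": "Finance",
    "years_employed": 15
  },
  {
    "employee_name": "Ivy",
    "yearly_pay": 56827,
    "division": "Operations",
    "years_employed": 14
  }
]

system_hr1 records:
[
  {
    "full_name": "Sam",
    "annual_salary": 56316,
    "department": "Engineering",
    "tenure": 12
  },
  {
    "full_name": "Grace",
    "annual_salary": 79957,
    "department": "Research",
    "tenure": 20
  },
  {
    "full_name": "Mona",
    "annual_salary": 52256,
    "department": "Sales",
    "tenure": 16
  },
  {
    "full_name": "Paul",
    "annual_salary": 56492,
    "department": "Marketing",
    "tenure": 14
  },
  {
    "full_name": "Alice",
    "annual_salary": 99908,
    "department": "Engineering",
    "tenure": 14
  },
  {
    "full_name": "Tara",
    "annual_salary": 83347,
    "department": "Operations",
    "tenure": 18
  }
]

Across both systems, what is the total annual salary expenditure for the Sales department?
52256

Schema mappings:
- "division" (system_hr2) = "department" (system_hr1) = department
- "yearly_pay" (system_hr2) = "annual_salary" (system_hr1) = salary

Sales salaries from system_hr2: 0
Sales salaries from system_hr1: 52256

Total: 0 + 52256 = 52256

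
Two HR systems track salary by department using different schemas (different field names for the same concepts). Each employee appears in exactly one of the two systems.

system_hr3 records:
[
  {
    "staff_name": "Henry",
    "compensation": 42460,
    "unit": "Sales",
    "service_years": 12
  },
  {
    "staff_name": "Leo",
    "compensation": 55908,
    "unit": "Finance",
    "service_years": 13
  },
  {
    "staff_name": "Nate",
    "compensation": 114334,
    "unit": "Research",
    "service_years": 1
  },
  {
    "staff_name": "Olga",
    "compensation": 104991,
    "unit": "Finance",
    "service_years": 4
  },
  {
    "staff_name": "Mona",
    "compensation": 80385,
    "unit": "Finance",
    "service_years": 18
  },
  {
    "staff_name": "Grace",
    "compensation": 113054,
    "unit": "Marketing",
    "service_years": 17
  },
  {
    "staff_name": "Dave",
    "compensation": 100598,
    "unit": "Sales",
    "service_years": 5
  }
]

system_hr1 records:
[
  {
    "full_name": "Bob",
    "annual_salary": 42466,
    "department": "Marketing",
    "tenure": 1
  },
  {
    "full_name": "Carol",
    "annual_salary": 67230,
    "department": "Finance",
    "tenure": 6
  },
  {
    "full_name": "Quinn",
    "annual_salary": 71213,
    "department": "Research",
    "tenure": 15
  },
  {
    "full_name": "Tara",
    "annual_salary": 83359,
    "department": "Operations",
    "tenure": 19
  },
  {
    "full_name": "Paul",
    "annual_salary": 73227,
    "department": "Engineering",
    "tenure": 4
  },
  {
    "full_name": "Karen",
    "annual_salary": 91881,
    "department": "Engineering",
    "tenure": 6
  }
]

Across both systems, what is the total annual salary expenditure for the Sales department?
143058

Schema mappings:
- "unit" (system_hr3) = "department" (system_hr1) = department
- "compensation" (system_hr3) = "annual_salary" (system_hr1) = salary

Sales salaries from system_hr3: 143058
Sales salaries from system_hr1: 0

Total: 143058 + 0 = 143058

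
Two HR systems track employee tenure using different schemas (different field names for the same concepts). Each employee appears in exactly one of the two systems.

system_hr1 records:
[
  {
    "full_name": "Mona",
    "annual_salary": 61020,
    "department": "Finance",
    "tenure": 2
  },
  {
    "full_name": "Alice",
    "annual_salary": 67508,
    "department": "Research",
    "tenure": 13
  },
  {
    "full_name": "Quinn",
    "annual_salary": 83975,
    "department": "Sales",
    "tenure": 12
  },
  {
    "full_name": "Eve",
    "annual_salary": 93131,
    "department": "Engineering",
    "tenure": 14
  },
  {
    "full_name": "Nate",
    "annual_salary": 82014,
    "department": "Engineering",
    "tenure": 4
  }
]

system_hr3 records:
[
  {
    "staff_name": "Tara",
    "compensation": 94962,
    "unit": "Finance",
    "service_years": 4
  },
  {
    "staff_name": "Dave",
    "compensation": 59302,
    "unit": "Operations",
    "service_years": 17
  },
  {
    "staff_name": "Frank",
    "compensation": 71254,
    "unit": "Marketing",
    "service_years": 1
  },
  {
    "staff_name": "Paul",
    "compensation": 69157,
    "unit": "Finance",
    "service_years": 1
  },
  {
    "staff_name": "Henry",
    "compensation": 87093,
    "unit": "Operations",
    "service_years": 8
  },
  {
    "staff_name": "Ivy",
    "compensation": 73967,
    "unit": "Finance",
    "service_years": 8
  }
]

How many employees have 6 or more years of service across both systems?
6

Reconcile schemas: "tenure" (system_hr1) = "service_years" (system_hr3) = years of service

From system_hr1: 3 employees with >= 6 years
From system_hr3: 3 employees with >= 6 years

Total: 3 + 3 = 6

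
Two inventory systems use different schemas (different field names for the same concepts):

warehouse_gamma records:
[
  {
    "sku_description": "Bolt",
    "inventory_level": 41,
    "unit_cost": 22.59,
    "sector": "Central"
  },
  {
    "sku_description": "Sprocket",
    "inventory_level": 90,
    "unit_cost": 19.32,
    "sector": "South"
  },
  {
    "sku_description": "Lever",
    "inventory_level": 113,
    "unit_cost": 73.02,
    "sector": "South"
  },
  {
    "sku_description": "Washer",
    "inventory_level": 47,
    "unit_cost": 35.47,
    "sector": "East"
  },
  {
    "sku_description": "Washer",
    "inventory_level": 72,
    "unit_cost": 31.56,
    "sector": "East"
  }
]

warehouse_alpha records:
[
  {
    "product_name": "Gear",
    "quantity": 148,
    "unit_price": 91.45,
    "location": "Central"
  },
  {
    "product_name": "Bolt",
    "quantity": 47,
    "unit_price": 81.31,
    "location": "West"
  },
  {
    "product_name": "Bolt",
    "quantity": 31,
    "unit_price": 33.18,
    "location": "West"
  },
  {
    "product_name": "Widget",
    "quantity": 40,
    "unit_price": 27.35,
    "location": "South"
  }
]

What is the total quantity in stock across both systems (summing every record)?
629

To reconcile these schemas, identify the field holding the quantity in stock in each system:
1. In warehouse_gamma it is "inventory_level"
2. In warehouse_alpha it is "quantity"

From warehouse_gamma: 41 + 90 + 113 + 47 + 72 = 363
From warehouse_alpha: 148 + 47 + 31 + 40 = 266

Total: 363 + 266 = 629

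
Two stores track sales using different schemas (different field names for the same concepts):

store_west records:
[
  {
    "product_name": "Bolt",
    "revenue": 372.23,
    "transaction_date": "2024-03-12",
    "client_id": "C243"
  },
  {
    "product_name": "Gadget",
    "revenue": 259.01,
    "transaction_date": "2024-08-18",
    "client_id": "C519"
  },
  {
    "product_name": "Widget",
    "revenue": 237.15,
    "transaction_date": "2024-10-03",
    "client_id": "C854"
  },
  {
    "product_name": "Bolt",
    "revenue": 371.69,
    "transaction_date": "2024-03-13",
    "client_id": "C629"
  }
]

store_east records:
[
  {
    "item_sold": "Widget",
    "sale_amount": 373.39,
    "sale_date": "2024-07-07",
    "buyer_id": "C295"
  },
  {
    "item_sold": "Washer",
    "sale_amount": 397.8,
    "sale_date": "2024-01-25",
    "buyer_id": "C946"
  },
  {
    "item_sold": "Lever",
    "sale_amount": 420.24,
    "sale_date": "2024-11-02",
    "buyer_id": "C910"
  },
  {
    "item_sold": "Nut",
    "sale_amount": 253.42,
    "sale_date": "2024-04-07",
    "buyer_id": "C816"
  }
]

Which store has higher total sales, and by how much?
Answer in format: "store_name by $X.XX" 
store_east by $204.77

Schema mapping: "revenue" (store_west) = "sale_amount" (store_east) = sale amount

Total for store_west: 1240.08
Total for store_east: 1444.85

Difference: |1240.08 - 1444.85| = 204.77
store_east has higher sales by $204.77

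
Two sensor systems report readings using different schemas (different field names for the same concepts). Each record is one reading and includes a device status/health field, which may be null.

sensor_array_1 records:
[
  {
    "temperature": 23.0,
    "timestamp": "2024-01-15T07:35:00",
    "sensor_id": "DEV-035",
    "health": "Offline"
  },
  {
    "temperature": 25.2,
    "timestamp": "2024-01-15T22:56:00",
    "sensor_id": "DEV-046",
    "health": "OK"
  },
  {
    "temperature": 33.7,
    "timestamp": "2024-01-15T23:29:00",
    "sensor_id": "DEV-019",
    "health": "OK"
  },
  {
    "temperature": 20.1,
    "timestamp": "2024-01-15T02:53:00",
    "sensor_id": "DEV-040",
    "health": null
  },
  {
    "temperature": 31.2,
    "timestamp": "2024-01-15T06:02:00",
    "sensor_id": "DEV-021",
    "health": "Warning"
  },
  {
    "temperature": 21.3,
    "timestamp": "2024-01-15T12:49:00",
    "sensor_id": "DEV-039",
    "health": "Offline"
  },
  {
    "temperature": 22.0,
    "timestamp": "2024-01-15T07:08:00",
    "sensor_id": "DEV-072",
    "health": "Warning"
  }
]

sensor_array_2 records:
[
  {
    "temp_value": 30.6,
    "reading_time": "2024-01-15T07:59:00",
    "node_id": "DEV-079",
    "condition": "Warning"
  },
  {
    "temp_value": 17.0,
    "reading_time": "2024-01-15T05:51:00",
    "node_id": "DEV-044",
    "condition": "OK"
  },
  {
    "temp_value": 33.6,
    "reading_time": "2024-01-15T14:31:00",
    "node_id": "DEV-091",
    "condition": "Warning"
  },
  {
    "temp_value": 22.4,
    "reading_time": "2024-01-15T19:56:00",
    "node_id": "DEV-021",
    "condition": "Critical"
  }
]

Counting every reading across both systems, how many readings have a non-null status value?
10

Schema mapping: "health" (sensor_array_1) = "condition" (sensor_array_2) = status

Non-null in sensor_array_1: 6
Non-null in sensor_array_2: 4

Total non-null: 6 + 4 = 10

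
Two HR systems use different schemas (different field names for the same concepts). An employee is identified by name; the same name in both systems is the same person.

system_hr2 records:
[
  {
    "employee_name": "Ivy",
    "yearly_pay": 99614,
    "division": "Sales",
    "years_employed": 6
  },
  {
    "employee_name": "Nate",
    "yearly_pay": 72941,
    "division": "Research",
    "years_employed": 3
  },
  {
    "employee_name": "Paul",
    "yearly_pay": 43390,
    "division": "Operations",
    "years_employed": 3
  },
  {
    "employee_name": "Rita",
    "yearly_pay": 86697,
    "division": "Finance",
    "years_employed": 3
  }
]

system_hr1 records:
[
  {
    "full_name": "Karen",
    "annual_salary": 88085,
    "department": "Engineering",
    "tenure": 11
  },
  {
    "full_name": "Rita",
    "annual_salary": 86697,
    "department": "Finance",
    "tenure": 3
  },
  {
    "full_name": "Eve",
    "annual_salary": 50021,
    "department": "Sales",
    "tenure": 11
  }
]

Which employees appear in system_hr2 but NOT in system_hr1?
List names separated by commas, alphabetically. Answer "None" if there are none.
Ivy, Nate, Paul

Schema mapping: "employee_name" (system_hr2) = "full_name" (system_hr1) = employee name

Names in system_hr2: ['Ivy', 'Nate', 'Paul', 'Rita']
Names in system_hr1: ['Eve', 'Karen', 'Rita']

In system_hr2 but not system_hr1: ['Ivy', 'Nate', 'Paul']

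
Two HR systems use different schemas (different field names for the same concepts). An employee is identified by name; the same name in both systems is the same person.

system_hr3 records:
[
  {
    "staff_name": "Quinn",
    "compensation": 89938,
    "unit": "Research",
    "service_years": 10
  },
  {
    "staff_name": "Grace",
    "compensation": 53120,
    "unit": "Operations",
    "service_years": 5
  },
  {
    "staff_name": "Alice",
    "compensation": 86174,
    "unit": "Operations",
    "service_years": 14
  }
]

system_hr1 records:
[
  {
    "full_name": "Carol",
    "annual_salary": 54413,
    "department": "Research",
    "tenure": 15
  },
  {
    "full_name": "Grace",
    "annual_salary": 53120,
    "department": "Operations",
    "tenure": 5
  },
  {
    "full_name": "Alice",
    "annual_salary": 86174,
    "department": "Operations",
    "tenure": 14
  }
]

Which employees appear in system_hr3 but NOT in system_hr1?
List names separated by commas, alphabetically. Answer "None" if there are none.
Quinn

Schema mapping: "staff_name" (system_hr3) = "full_name" (system_hr1) = employee name

Names in system_hr3: ['Alice', 'Grace', 'Quinn']
Names in system_hr1: ['Alice', 'Carol', 'Grace']

In system_hr3 but not system_hr1: ['Quinn']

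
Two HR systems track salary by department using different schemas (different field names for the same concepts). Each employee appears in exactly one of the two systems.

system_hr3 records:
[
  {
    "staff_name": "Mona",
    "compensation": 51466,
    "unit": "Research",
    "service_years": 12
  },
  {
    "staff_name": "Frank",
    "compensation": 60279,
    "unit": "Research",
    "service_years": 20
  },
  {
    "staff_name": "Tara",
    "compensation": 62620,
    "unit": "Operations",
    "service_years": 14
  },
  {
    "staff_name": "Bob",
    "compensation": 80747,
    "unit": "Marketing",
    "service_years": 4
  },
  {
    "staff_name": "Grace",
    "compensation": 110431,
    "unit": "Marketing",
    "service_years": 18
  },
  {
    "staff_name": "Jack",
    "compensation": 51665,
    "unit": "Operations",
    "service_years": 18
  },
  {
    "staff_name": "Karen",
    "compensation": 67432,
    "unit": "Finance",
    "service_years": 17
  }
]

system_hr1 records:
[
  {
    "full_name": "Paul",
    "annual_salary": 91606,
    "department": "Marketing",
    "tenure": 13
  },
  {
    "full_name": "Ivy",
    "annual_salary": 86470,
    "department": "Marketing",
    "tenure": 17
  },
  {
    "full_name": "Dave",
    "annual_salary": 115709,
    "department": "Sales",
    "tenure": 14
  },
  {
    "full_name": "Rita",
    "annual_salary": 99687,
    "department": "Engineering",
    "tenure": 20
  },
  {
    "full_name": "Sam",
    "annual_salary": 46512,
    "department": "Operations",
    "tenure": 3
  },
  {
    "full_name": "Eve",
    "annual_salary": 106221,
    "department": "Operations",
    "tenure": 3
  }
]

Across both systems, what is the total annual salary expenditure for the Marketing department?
369254

Schema mappings:
- "unit" (system_hr3) = "department" (system_hr1) = department
- "compensation" (system_hr3) = "annual_salary" (system_hr1) = salary

Marketing salaries from system_hr3: 191178
Marketing salaries from system_hr1: 178076

Total: 191178 + 178076 = 369254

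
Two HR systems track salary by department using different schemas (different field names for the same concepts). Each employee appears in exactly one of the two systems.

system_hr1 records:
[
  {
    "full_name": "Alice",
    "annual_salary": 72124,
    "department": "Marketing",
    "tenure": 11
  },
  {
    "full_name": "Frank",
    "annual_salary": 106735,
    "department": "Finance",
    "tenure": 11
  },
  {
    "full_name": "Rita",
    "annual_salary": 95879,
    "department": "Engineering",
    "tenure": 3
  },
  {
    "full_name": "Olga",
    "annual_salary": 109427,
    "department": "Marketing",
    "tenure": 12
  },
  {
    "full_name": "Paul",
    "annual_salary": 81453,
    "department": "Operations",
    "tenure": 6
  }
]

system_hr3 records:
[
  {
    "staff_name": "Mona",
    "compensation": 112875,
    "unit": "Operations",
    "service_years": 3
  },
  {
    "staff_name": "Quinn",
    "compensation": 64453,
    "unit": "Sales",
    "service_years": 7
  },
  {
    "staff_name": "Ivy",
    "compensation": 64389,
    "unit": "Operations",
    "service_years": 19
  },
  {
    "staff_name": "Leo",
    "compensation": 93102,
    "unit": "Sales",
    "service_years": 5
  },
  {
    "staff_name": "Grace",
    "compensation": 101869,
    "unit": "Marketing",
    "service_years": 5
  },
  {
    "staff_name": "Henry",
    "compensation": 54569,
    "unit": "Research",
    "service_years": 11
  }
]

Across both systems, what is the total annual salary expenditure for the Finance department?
106735

Schema mappings:
- "department" (system_hr1) = "unit" (system_hr3) = department
- "annual_salary" (system_hr1) = "compensation" (system_hr3) = salary

Finance salaries from system_hr1: 106735
Finance salaries from system_hr3: 0

Total: 106735 + 0 = 106735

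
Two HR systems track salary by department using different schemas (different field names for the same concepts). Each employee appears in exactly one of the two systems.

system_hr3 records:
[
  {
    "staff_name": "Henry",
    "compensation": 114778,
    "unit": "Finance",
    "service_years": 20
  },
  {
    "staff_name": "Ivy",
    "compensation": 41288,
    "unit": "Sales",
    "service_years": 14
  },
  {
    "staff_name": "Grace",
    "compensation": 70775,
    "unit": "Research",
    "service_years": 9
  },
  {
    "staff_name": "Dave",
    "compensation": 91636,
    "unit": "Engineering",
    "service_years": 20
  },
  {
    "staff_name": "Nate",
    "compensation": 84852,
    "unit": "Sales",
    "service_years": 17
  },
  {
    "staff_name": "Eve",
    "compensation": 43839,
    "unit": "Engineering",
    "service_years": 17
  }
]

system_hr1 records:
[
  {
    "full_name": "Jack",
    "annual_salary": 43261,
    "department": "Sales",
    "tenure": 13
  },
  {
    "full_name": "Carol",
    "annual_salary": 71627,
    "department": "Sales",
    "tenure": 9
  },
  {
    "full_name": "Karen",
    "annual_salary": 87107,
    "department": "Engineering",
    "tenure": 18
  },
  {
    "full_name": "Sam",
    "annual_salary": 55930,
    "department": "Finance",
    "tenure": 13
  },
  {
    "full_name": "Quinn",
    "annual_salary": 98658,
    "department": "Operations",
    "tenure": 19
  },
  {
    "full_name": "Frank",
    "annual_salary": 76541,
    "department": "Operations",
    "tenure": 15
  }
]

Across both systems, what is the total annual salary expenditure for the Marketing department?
0

Schema mappings:
- "unit" (system_hr3) = "department" (system_hr1) = department
- "compensation" (system_hr3) = "annual_salary" (system_hr1) = salary

Marketing salaries from system_hr3: 0
Marketing salaries from system_hr1: 0

Total: 0 + 0 = 0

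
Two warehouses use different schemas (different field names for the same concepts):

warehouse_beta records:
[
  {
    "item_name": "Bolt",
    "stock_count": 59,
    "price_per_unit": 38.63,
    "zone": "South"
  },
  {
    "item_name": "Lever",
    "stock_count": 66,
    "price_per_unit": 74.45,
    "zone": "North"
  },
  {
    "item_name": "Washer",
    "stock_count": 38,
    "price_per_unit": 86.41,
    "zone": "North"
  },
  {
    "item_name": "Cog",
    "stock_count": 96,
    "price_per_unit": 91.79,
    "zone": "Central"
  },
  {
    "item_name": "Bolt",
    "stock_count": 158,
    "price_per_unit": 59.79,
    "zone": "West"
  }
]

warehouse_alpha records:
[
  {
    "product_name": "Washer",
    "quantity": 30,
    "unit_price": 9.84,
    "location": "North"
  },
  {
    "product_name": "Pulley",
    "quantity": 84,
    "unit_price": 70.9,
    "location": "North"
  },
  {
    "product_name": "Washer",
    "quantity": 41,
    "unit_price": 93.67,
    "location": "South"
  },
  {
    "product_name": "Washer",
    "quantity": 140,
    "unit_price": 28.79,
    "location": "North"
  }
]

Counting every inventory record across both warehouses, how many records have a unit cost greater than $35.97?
7

Schema mapping: "price_per_unit" (warehouse_beta) = "unit_price" (warehouse_alpha) = unit cost

Records > $35.97 in warehouse_beta: 5
Records > $35.97 in warehouse_alpha: 2

Total count: 5 + 2 = 7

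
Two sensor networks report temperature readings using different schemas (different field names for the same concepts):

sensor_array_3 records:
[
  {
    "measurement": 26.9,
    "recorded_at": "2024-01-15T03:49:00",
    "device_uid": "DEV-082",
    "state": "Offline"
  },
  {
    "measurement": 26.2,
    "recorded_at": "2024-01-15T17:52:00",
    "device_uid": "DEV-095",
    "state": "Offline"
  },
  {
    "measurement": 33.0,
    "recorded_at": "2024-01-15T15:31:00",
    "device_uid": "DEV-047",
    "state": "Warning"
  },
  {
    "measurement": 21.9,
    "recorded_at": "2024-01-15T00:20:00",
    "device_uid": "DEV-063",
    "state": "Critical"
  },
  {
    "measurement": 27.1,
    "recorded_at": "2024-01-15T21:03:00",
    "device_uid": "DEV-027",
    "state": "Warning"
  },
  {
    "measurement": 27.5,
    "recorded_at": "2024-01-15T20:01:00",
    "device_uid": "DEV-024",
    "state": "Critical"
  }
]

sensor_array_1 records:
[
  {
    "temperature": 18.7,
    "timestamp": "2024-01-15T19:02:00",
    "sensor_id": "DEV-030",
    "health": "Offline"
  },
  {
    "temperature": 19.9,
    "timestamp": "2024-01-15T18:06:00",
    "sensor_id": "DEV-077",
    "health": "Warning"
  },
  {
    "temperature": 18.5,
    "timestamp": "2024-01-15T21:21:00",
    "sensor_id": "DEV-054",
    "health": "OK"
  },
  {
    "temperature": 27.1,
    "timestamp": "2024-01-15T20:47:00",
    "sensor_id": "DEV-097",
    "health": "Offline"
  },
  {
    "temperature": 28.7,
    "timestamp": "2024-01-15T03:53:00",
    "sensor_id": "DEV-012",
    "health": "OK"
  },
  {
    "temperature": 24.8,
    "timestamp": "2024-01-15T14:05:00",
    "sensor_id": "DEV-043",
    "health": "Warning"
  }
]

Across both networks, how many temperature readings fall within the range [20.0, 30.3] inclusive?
8

Schema mapping: "measurement" (sensor_array_3) = "temperature" (sensor_array_1) = temperature

Readings in [20.0, 30.3] from sensor_array_3: 5
Readings in [20.0, 30.3] from sensor_array_1: 3

Total count: 5 + 3 = 8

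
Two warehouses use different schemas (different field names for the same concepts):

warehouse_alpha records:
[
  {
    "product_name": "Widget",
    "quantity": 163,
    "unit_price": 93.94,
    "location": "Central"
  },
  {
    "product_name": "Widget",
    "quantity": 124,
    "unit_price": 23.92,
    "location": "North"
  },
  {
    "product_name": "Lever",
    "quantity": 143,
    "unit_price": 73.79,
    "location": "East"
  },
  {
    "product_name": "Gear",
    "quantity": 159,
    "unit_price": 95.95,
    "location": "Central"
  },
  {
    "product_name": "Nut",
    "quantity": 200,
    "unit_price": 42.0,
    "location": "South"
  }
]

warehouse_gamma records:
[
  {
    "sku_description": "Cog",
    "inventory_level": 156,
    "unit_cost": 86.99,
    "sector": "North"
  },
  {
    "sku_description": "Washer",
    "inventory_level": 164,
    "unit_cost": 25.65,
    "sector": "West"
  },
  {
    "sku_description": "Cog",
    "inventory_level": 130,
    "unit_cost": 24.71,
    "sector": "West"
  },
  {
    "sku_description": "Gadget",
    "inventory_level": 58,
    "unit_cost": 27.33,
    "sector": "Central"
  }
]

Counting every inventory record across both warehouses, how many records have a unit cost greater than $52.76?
4

Schema mapping: "unit_price" (warehouse_alpha) = "unit_cost" (warehouse_gamma) = unit cost

Records > $52.76 in warehouse_alpha: 3
Records > $52.76 in warehouse_gamma: 1

Total count: 3 + 1 = 4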